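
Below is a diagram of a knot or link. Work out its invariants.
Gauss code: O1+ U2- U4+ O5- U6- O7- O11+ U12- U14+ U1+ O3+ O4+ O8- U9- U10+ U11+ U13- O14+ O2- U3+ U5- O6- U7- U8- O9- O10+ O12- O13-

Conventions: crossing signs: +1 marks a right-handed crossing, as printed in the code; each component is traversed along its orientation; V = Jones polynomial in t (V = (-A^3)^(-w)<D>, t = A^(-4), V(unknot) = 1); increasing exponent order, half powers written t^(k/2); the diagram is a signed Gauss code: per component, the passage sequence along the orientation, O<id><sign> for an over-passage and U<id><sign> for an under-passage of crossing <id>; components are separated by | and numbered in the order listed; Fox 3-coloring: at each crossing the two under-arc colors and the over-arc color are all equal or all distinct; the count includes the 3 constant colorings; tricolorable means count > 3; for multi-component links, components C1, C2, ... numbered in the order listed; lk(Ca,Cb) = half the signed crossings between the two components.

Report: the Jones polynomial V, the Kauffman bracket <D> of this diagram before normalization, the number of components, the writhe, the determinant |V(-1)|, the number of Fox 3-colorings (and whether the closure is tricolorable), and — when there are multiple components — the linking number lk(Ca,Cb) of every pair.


V = -t^-6 + t^-5 - 2t^-4 + 3t^-3 - 2t^-2 + 3t^-1 - 1 + t - t^2
<D> = -A^-14 + A^-10 - A^-6 + 3A^-2 - 2A^2 + 3A^6 - 2A^10 + A^14 - A^18 (w = -2)
1 component over 14 crossings, w = -2
9 Fox colorings among 3^14, |V(-1)| = 15: tricolorable
why: the span of V is 8, forcing >= 8 crossings in any diagram


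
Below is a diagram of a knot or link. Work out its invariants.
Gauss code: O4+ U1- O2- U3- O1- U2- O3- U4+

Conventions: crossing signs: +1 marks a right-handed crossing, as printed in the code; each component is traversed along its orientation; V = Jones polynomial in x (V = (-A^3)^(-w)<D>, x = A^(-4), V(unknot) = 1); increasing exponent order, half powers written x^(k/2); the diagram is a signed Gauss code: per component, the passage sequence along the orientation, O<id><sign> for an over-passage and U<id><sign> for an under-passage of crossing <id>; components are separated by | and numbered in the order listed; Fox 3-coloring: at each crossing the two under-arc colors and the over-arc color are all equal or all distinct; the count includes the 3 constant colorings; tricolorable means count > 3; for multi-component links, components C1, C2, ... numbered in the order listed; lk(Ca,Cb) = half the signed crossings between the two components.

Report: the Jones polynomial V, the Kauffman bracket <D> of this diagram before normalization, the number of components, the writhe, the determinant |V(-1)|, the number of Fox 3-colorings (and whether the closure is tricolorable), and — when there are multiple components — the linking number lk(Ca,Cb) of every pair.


V(x) = -x^-4 + x^-3 + x^-1
bracket: A^-2 + A^6 - A^10, w = -2
1 component, writhe -2, over 4 crossings
det 3, colorings 9 of 3^4 — tricolorable
observation: det 3 = |V(-1)|; divisible by 3, so tricolorable


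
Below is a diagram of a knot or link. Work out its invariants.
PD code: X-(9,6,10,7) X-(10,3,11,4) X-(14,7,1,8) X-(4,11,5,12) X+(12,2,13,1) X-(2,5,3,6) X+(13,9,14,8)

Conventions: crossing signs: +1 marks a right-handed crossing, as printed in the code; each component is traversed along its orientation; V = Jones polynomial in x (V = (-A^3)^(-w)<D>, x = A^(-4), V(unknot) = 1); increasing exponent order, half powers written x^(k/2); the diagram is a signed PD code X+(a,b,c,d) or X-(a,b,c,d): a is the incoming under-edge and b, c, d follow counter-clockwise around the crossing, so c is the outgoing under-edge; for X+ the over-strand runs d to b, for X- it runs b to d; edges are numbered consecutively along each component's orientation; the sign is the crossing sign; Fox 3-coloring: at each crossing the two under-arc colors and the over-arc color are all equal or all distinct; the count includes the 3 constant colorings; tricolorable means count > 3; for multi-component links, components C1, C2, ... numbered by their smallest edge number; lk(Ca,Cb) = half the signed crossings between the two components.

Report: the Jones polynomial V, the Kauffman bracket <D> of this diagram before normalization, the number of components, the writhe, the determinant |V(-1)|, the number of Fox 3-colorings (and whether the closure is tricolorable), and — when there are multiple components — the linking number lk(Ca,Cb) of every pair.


Jones polynomial: V(x) = -x^-4 + x^-3 + x^-1
<D> = -A^-5 - A^3 + A^7; writhe -3
components 1, writhe -3 (7 crossings)
3-colorings: 9 of 3^7, det 3 — tricolorable
note: the span of V is 3, forcing >= 3 crossings in any diagram


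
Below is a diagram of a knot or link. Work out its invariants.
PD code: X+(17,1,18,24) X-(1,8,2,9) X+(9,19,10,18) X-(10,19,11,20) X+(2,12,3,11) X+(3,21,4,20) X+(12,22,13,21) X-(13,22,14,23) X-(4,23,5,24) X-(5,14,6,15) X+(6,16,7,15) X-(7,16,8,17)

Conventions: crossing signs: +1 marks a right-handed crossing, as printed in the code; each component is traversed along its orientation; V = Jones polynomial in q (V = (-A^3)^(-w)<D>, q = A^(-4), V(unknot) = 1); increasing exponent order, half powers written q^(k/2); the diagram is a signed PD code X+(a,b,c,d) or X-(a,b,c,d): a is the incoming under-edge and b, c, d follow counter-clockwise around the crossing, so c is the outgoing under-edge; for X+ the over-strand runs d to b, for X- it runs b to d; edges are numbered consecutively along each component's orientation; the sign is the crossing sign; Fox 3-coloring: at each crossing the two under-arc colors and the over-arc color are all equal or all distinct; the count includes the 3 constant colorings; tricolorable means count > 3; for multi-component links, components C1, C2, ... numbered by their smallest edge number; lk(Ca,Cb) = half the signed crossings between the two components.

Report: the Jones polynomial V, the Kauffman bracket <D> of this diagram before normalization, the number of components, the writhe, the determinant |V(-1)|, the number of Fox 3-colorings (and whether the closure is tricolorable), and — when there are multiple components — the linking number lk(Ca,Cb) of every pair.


Jones polynomial: V(q) = 1
<D> = 1; writhe 0
components 1, writhe 0 (12 crossings)
3-colorings: 3 of 3^12, det 1 — not tricolorable
note: w = 0 (over 12 crossings) is diagram-only; (-A^3)^(0) removes it from V


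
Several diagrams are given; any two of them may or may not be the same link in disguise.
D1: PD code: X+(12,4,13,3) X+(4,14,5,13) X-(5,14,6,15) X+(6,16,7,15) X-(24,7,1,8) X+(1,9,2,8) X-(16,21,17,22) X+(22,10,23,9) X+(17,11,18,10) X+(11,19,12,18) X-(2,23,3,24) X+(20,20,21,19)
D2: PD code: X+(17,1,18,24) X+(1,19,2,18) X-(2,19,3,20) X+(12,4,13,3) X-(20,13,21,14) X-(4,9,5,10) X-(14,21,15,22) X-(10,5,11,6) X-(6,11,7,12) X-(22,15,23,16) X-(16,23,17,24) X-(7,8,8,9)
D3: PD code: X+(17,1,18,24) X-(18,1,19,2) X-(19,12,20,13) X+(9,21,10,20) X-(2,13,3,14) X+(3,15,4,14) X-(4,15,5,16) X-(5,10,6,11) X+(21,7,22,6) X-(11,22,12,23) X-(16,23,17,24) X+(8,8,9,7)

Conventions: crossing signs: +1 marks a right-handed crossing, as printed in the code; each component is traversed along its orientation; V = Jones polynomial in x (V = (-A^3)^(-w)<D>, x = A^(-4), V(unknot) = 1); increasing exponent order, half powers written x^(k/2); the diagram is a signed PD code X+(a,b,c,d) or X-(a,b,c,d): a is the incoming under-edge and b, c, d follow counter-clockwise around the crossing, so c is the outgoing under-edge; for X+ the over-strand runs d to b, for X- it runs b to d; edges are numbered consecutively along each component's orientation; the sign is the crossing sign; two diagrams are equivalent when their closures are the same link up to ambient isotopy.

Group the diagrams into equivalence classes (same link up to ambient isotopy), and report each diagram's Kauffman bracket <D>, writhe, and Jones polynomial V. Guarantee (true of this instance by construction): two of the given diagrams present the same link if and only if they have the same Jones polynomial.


classes: {D1} | {D2} | {D3}
V(D1) = x - x^2 + 2x^3 - x^4 + x^5 - x^6  [12 crossings, <D> = -A^-12 + A^-8 - A^-4 + 2 - A^4 + A^8, w = +4]
V(D2) = x^-8 - 2x^-7 + x^-6 - 2x^-5 + 2x^-4 + x^-2  (w -6, c 12, <D> = A^-10 + 2A^-2 - 2A^2 + A^6 - 2A^10 + A^14)
V(D3) = x^-5 - 2x^-4 + 2x^-3 - 2x^-2 + 2x^-1 - 1 + x  (w -2, c 12, <D> = A^-10 - A^-6 + 2A^-2 - 2A^2 + 2A^6 - 2A^10 + A^14)
insight: comparing 3 Jones polynomials yields 3 groups


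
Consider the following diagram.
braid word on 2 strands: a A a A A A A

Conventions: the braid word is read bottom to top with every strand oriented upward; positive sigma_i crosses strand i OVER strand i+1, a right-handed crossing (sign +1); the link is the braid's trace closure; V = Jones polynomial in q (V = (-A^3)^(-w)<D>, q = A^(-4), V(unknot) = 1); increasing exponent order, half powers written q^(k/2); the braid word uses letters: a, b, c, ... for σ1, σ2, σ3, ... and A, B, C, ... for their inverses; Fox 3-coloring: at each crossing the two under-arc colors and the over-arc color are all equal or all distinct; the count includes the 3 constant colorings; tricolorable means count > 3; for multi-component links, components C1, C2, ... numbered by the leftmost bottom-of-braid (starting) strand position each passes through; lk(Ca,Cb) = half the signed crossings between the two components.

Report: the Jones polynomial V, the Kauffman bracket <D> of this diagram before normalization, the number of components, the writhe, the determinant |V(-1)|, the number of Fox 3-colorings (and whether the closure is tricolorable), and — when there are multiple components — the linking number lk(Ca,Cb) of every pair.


V(q) = -q^-4 + q^-3 + q^-1
bracket: -A^-5 - A^3 + A^7, w = -3
1 component, writhe -3, over 7 crossings
det 3, colorings 9 of 3^7 — tricolorable
observation: V spans 3 powers of q: at least 3 crossings in any diagram


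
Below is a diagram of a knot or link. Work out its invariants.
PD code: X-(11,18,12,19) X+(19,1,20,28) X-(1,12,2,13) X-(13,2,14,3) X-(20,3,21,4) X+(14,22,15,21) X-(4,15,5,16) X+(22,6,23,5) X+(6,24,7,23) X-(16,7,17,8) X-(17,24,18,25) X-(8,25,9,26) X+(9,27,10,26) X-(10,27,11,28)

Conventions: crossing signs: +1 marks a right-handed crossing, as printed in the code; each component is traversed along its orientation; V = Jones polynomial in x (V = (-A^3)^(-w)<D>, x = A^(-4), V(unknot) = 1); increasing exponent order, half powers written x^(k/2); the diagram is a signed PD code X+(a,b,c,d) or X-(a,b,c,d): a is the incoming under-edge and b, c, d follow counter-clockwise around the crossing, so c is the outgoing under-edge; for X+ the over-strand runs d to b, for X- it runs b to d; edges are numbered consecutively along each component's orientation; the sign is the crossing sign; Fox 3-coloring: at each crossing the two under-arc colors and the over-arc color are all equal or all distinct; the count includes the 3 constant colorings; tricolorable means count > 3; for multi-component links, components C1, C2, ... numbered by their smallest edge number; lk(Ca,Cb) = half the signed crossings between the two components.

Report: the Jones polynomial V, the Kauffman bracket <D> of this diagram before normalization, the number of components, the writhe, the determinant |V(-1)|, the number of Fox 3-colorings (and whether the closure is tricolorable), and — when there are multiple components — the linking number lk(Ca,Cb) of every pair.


V(x) = -x^-8 + 3x^-7 - 5x^-6 + 6x^-5 - 7x^-4 + 7x^-3 - 5x^-2 + 4x^-1 - 1
bracket: -A^-12 + 4A^-8 - 5A^-4 + 7 - 7A^4 + 6A^8 - 5A^12 + 3A^16 - A^20, w = -4
1 component, writhe -4, over 14 crossings
det 39, colorings 9 of 3^14 — tricolorable
observation: w = -4 shifts under R1 moves; the (-A^3)^(4) factor cancels that in V


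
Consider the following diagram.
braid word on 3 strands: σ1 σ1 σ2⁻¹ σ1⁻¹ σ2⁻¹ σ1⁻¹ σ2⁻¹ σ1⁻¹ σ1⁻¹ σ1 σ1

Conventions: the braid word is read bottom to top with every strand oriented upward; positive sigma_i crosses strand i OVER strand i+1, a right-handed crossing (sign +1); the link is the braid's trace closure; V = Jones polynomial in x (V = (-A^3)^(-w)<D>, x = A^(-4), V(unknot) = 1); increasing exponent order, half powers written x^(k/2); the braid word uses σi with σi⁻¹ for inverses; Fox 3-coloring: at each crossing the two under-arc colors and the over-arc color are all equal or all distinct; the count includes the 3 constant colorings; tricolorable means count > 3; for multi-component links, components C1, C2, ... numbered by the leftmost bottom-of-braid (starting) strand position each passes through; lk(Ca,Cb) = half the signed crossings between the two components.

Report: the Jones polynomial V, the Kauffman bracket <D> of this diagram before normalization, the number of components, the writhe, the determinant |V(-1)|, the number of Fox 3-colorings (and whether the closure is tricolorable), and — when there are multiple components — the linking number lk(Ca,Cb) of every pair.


V = -x^(-9/2) - x^(-5/2) + x^(-3/2) - x^(-1/2)
<D> = A^-7 - A^-3 + A + A^9 (w = -3)
2 components over 11 crossings, w = -3
lk(C1,C2): -2
3 Fox colorings among 3^11, |V(-1)| = 4: not tricolorable
why: the 1 component pair carries total linking -2


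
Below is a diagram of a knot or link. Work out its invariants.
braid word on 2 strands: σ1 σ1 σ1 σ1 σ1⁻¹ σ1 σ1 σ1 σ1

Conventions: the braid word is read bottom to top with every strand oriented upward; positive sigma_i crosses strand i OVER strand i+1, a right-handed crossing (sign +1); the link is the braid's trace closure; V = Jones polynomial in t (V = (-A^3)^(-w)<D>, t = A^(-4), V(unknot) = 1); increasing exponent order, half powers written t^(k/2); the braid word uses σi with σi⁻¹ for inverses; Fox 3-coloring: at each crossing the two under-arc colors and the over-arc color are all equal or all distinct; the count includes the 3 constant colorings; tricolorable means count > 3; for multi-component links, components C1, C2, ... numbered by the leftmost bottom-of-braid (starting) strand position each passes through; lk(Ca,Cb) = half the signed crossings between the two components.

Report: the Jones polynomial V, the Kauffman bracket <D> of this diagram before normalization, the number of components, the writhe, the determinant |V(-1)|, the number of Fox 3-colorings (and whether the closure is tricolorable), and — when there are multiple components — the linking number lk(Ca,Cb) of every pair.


V(t) = t^3 + t^5 - t^6 + t^7 - t^8 + t^9 - t^10
bracket: A^-19 - A^-15 + A^-11 - A^-7 + A^-3 - A - A^9, w = +7
1 component, writhe +7, over 9 crossings
det 7, colorings 3 of 3^9 — not tricolorable
observation: |V(-1)| = 7: so not tricolorable, since 3 does not divide 7


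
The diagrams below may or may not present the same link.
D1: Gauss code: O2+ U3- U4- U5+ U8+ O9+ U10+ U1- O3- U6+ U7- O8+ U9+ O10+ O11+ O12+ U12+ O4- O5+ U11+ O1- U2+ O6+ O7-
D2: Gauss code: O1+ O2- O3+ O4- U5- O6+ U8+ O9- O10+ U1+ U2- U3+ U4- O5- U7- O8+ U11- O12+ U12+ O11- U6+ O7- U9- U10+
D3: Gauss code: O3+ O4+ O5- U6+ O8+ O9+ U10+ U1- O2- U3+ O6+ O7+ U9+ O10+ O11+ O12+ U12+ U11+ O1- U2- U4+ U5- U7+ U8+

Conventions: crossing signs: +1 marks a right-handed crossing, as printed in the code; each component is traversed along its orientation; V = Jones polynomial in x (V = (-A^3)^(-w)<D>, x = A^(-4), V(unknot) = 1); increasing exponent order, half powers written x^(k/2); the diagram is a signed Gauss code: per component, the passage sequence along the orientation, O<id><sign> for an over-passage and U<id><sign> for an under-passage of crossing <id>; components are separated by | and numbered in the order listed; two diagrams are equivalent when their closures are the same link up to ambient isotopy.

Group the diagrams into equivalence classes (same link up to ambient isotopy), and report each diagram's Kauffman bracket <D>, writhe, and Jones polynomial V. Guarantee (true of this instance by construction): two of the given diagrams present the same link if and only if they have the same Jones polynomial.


grouping into links: {D1} | {D2} | {D3}
V(D1) = 1  (w +4, c 12, <D> = A^12)
V(D2) = x^-2 - x^-1 + 1 - x + x^2  (w 0, c 12, <D> = A^-8 - A^-4 + 1 - A^4 + A^8)
D3 (bracket -A^2 + A^6 + A^14; 12 crossings at w = +6): V = x + x^3 - x^4
why: 3 classes among 3 diagrams; unequal V(x) rules out equality


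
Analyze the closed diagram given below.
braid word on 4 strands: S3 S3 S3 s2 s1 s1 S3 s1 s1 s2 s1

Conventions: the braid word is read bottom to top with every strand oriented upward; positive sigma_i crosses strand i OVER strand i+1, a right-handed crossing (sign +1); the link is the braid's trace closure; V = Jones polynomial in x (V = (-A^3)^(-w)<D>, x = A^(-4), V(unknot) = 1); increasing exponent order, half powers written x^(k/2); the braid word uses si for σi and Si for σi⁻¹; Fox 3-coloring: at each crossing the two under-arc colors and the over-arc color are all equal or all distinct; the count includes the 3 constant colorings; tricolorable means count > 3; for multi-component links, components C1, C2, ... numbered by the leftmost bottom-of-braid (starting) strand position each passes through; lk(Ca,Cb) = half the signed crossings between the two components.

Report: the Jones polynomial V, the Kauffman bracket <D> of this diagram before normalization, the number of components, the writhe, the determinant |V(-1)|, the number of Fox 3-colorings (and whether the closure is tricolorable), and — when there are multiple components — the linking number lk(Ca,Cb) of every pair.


V = x^-3 - 2x^-2 + 3x^-1 - 4 + 6x - 6x^2 + 6x^3 - 5x^4 + 3x^5 - 2x^6 + x^7
<D> = -A^-19 + 2A^-15 - 3A^-11 + 5A^-7 - 6A^-3 + 6A - 6A^5 + 4A^9 - 3A^13 + 2A^17 - A^21 (w = +3)
1 component over 11 crossings, w = +3
9 Fox colorings among 3^11, |V(-1)| = 39: tricolorable
why: |V(-1)| = 39: so tricolorable, since 3 divides 39


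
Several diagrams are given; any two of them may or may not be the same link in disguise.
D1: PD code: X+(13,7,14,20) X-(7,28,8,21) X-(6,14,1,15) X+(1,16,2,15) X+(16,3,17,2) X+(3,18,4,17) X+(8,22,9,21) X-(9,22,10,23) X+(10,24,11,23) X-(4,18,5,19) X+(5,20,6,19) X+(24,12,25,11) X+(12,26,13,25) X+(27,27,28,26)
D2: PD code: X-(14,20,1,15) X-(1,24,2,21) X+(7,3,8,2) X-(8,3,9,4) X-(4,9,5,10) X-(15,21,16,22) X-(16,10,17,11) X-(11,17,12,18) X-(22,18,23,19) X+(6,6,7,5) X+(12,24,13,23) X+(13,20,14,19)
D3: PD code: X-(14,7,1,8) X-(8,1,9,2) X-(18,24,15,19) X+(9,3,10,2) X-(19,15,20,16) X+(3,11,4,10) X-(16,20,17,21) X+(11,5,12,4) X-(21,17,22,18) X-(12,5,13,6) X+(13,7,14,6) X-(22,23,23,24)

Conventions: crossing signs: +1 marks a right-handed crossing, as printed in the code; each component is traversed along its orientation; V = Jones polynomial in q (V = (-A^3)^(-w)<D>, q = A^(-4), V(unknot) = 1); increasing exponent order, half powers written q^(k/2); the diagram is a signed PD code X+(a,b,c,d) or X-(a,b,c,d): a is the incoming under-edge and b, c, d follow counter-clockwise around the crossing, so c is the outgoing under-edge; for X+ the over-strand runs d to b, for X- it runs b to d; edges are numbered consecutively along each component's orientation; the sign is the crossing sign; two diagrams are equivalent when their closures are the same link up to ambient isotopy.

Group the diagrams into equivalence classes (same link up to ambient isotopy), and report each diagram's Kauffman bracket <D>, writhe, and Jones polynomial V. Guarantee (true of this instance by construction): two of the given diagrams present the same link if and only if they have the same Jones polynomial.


grouping into links: {D1} | {D2} | {D3}
V(D1) = q + 2q^3 + q^5  (w +6, c 14, <D> = A^-2 + 2A^6 + A^14)
D2 (bracket A^-8 + 2 + A^8; 12 crossings at w = -4): V = q^-5 + 2q^-3 + q^-1
V(D3) = q^-6 + q^-3 + q^-2 + q^-1  [12 crossings, <D> = A^-8 + A^-4 + 1 + A^12, w = -4]
why: V(q) takes 3 values over 3 diagrams, fixing the grouping


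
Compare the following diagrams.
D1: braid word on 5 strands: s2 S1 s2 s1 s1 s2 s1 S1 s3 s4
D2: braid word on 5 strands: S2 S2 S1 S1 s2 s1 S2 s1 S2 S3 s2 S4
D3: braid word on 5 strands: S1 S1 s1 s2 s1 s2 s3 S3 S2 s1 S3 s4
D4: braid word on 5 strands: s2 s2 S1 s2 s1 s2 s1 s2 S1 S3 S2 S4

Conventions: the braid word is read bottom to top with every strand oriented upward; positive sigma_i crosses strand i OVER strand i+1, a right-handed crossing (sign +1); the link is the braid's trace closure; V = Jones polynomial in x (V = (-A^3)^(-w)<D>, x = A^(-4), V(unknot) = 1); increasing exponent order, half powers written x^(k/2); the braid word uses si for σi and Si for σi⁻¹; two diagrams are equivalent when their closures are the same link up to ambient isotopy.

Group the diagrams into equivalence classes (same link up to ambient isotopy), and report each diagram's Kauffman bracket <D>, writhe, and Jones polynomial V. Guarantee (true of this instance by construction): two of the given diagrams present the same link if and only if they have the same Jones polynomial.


classes: {D1, D4} | {D2} | {D3}
V(D1) = x - x^2 + 2x^3 - x^4 + x^5 - x^6  [10 crossings, <D> = -A^-6 + A^-2 - A^2 + 2A^6 - A^10 + A^14, w = +6]
V(D2) = x^-5 - 2x^-4 + 2x^-3 - 2x^-2 + 2x^-1 - 1 + x  [12 crossings, <D> = A^-16 - A^-12 + 2A^-8 - 2A^-4 + 2 - 2A^4 + A^8, w = -4]
V(D3) = 1  [12 crossings, <D> = A^6, w = +2]
D4 (bracket -A^-18 + A^-14 - A^-10 + 2A^-6 - A^-2 + A^2; 12 crossings at w = +2): V = x - x^2 + 2x^3 - x^4 + x^5 - x^6
insight: V(x) takes 3 values over 4 diagrams, fixing the grouping


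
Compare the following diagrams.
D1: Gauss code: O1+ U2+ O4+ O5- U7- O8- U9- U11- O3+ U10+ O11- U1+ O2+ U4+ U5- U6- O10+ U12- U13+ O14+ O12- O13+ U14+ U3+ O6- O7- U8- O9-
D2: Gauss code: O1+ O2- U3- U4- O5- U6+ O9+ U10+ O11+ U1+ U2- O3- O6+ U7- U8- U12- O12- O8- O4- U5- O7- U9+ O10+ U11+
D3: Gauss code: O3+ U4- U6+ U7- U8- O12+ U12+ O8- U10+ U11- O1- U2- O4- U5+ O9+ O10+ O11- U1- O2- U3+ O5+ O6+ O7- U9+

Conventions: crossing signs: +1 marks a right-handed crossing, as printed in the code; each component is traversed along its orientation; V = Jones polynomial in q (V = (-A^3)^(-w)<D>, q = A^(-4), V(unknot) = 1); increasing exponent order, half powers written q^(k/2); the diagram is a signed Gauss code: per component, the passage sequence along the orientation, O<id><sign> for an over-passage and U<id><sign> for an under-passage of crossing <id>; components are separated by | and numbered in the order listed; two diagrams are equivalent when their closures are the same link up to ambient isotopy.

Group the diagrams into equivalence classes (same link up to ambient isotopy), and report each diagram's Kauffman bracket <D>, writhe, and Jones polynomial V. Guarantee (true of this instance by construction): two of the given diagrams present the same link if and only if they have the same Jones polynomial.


equivalence classes: {D1} | {D2, D3}
D1 (bracket A^-8 - 2A^-4 + 3 - 3A^4 + 3A^8 - 2A^12 + 2A^16 - A^20; 14 crossings at w = 0): V = -q^-5 + 2q^-4 - 2q^-3 + 3q^-2 - 3q^-1 + 3 - 2q + q^2
V(D2) = -q^-3 + 2q^-2 - 2q^-1 + 3 - 2q + 2q^2 - q^3  (w -2, c 12, <D> = -A^-18 + 2A^-14 - 2A^-10 + 3A^-6 - 2A^-2 + 2A^2 - A^6)
V(D3) = -q^-3 + 2q^-2 - 2q^-1 + 3 - 2q + 2q^2 - q^3  [12 crossings, <D> = -A^-12 + 2A^-8 - 2A^-4 + 3 - 2A^4 + 2A^8 - A^12, w = 0]
key observation: comparing 3 Jones polynomials yields 2 groups


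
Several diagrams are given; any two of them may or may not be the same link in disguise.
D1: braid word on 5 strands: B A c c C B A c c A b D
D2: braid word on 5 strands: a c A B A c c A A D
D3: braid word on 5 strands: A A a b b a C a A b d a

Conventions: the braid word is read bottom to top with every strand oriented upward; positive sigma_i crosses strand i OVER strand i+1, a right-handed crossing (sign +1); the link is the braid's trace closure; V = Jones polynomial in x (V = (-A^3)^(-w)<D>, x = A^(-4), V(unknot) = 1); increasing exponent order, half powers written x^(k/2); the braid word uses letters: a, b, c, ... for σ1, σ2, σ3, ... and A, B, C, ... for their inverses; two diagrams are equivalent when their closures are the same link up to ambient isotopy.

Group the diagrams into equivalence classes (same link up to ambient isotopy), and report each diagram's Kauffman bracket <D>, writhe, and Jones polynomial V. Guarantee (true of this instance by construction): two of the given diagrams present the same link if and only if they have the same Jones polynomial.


equivalence classes: {D1, D2} | {D3}
D1 (bracket -A^-18 + A^-14 - A^-10 + 3A^-6 - A^-2 + A^2 - A^6; 12 crossings at w = -2): V = -x^-3 + x^-2 - x^-1 + 3 - x + x^2 - x^3
D2 (bracket -A^-18 + A^-14 - A^-10 + 3A^-6 - A^-2 + A^2 - A^6; 10 crossings at w = -2): V = -x^-3 + x^-2 - x^-1 + 3 - x + x^2 - x^3
V(D3) = x + x^3 - x^4  [12 crossings, <D> = -A^-4 + 1 + A^8, w = +4]
key observation: 2 classes among 3 diagrams; unequal V(x) rules out equality


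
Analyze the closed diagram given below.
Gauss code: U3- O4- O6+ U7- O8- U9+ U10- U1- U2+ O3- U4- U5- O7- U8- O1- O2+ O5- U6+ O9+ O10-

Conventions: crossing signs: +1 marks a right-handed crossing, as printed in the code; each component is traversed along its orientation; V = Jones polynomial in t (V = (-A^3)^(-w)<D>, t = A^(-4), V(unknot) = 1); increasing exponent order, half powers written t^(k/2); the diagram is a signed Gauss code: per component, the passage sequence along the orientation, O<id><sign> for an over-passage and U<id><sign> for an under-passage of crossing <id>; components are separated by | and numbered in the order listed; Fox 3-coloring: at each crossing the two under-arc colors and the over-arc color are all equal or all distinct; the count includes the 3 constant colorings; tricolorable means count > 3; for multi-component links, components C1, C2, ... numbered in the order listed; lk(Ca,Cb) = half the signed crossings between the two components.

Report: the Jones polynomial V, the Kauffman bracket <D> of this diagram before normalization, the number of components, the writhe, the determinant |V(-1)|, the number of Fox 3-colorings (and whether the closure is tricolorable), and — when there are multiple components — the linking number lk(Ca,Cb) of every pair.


V = -t^-6 + t^-5 - t^-4 + 2t^-3 - t^-2 + t^-1
<D> = A^-8 - A^-4 + 2 - A^4 + A^8 - A^12 (w = -4)
1 component over 10 crossings, w = -4
3 Fox colorings among 3^10, |V(-1)| = 7: not tricolorable
why: w = -4 (over 10 crossings) is diagram-only; (-A^3)^(4) removes it from V


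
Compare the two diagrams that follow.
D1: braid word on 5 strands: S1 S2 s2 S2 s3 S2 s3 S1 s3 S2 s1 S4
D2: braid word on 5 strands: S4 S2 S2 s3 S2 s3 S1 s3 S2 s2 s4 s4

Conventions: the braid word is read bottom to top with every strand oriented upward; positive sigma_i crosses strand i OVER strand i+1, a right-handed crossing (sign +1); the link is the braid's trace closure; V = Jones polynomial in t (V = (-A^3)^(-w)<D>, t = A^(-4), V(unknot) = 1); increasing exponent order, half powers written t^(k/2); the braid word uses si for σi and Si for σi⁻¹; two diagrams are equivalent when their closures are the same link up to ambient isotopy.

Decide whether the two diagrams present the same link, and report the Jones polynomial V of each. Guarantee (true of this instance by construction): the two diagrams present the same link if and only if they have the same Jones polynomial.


same link: yes
V(D1) = -t^-3 + 2t^-2 - 2t^-1 + 3 - 2t + 2t^2 - t^3  [12 crossings, <D> = -A^-18 + 2A^-14 - 2A^-10 + 3A^-6 - 2A^-2 + 2A^2 - A^6, w = -2]
V(D2) = -t^-3 + 2t^-2 - 2t^-1 + 3 - 2t + 2t^2 - t^3  [12 crossings, <D> = -A^-12 + 2A^-8 - 2A^-4 + 3 - 2A^4 + 2A^8 - A^12, w = 0]
insight: Markov moves rewrite D1 (12 crossings) into D2 (12)


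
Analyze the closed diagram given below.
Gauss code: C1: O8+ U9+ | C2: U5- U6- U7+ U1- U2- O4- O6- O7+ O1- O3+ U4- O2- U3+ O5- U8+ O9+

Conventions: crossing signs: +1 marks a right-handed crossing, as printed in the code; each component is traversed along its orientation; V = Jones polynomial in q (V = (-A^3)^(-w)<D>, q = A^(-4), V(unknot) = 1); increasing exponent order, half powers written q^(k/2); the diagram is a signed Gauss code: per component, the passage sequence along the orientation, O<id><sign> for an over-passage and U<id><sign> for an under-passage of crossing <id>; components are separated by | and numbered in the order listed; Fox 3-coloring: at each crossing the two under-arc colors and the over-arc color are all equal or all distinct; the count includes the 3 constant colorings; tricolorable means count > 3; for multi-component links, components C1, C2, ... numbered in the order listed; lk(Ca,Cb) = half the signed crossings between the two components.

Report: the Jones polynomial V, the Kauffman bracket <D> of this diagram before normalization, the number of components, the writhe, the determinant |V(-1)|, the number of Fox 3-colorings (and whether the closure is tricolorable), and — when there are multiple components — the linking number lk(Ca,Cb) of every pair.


V = -q^(1/2) - q^(5/2)
<D> = A^-13 + A^-5 (w = -1)
2 components over 9 crossings, w = -1
lk(C1,C2): +1
3 Fox colorings among 3^9, |V(-1)| = 2: not tricolorable
why: the 1 component pair carries total linking +1


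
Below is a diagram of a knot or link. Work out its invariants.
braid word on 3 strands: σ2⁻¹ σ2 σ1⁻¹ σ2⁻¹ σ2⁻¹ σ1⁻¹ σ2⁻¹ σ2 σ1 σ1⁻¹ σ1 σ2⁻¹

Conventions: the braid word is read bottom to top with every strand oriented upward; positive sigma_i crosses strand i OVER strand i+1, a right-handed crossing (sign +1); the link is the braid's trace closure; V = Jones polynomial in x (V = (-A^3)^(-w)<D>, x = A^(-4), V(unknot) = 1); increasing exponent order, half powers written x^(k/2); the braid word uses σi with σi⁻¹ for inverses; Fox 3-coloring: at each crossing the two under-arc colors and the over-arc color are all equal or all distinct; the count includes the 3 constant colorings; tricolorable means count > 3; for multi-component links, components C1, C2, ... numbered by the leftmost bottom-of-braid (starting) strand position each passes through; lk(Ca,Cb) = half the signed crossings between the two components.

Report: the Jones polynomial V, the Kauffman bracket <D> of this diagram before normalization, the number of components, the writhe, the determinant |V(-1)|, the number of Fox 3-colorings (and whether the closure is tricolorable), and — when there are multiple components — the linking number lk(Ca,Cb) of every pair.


Jones polynomial: V(x) = -x^-4 + x^-3 + x^-1
<D> = A^-8 + 1 - A^4; writhe -4
components 1, writhe -4 (12 crossings)
3-colorings: 9 of 3^12, det 3 — tricolorable
note: w = -4 shifts under R1 moves; the (-A^3)^(4) factor cancels that in V


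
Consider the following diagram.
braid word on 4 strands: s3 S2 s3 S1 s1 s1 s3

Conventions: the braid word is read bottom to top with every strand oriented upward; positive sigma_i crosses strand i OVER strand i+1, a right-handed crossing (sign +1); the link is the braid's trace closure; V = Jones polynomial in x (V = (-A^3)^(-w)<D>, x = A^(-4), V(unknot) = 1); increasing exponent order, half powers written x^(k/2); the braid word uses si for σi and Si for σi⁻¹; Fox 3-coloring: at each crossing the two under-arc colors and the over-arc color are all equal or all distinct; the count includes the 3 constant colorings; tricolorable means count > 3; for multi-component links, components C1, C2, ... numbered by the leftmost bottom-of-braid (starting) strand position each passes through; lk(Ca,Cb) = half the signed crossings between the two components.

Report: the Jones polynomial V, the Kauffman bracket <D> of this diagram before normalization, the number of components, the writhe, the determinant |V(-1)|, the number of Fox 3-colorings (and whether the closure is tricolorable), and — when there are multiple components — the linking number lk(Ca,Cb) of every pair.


V(x) = x + x^3 - x^4
bracket: A^-7 - A^-3 - A^5, w = +3
1 component, writhe +3, over 7 crossings
det 3, colorings 9 of 3^7 — tricolorable
observation: the word shrinks to σ3 σ2⁻¹ σ3 σ1 σ3 after cancelling


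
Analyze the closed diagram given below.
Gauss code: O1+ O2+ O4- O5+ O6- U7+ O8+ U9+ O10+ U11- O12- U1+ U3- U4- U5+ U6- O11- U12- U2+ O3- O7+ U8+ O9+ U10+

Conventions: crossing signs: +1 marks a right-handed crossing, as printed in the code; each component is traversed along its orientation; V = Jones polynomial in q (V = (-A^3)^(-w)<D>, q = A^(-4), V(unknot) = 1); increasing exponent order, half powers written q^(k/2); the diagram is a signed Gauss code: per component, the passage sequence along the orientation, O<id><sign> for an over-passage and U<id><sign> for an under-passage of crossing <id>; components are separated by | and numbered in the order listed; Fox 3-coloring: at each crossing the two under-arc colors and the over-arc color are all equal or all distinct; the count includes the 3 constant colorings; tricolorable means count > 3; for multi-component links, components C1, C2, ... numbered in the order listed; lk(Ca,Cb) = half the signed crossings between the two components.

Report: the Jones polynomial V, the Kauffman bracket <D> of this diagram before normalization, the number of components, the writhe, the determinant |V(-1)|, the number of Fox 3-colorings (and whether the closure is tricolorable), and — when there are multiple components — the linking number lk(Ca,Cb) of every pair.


V = -q^-2 + q^-1 - 1 + 3q - 2q^2 + 3q^3 - 2q^4 + q^5 - q^6
<D> = -A^-18 + A^-14 - 2A^-10 + 3A^-6 - 2A^-2 + 3A^2 - A^6 + A^10 - A^14 (w = +2)
1 component over 12 crossings, w = +2
9 Fox colorings among 3^12, |V(-1)| = 15: tricolorable
why: V spans 8 powers of q: at least 8 crossings in any diagram


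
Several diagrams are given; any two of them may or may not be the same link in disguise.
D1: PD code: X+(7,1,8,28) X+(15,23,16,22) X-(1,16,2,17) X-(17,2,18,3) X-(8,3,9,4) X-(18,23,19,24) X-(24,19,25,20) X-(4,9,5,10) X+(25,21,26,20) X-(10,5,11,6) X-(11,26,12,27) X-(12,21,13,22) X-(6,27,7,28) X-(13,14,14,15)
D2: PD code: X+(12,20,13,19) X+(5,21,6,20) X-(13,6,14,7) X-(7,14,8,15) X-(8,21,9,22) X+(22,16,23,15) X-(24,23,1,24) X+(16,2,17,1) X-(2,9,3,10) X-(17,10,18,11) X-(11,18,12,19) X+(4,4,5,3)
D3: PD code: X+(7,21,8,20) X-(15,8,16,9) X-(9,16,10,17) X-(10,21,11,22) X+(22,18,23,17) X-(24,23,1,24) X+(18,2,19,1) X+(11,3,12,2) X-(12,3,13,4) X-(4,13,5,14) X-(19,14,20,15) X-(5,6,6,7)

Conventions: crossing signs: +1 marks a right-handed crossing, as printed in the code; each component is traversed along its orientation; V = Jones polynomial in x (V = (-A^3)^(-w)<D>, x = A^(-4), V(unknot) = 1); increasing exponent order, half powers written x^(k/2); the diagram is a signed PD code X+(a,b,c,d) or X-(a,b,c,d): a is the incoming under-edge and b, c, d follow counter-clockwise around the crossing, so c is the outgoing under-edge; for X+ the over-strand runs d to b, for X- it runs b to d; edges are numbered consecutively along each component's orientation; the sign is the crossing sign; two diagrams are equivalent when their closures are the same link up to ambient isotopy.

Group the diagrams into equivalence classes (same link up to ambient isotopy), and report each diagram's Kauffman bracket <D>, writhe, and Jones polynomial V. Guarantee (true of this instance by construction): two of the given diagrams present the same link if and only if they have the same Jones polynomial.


equivalence classes: {D1} | {D2, D3}
D1 (bracket A^-16 + 2A^-8 - 2A^-4 + 1 - 2A^4 + A^8; 14 crossings at w = -8): V = x^-8 - 2x^-7 + x^-6 - 2x^-5 + 2x^-4 + x^-2
V(D2) = -x^-5 + x^-4 - x^-3 + 2x^-2 - x^-1 + 2 - x  (w -2, c 12, <D> = -A^-10 + 2A^-6 - A^-2 + 2A^2 - A^6 + A^10 - A^14)
V(D3) = -x^-5 + x^-4 - x^-3 + 2x^-2 - x^-1 + 2 - x  (w -4, c 12, <D> = -A^-16 + 2A^-12 - A^-8 + 2A^-4 - 1 + A^4 - A^8)
observation: 2 classes among 3 diagrams; unequal V(x) rules out equality


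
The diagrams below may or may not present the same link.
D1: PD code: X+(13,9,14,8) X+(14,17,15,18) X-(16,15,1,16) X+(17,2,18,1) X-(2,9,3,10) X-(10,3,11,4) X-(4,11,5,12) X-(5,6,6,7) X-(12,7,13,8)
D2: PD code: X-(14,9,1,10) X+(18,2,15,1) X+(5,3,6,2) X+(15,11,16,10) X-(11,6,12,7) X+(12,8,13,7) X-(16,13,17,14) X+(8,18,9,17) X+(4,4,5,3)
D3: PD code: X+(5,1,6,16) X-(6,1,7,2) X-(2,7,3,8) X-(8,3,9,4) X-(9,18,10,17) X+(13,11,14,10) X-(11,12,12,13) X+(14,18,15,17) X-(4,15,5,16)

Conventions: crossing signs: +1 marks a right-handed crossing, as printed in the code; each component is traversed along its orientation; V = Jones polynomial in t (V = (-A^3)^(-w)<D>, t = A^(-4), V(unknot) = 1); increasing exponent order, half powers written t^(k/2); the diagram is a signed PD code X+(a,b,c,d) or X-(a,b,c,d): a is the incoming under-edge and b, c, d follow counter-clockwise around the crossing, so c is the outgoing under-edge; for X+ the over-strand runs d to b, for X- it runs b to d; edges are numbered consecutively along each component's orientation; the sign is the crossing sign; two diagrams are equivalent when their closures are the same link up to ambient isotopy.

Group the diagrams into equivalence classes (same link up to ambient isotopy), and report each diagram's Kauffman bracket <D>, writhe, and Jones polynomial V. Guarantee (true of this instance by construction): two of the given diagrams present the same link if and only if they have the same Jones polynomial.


grouping into links: {D1} | {D2} | {D3}
V(D1) = t^(-7/2) - t^(-5/2) + t^(-3/2) - 2t^(-1/2) - t^(3/2)  (w -3, c 9, <D> = A^-15 + 2A^-7 - A^-3 + A - A^5)
D2 (bracket A^-1 + A^7; 9 crossings at w = +3): V = -t^(1/2) - t^(5/2)
D3 (bracket A^-7 + A^-3 + A - A^9; 9 crossings at w = -3): V = t^(-9/2) - t^(-5/2) - t^(-3/2) - t^(-1/2)
why: 3 values of V(t) split the 3 diagrams


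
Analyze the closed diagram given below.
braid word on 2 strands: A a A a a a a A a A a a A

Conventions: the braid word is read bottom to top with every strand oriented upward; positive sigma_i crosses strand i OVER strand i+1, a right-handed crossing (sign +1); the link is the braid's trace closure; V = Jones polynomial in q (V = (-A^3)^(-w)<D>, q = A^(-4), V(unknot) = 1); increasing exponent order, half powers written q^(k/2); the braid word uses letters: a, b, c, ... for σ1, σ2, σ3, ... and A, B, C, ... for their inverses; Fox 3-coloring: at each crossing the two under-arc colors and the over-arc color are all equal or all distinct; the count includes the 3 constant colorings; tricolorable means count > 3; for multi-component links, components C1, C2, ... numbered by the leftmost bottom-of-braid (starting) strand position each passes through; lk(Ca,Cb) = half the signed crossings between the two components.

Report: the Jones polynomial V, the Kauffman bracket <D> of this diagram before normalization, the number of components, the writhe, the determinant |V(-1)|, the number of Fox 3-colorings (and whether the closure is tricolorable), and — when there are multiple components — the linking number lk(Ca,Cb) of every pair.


V = q + q^3 - q^4
<D> = A^-7 - A^-3 - A^5 (w = +3)
1 component over 13 crossings, w = +3
9 Fox colorings among 3^13, |V(-1)| = 3: tricolorable
why: w = +3 (over 13 crossings) is diagram-only; (-A^3)^(-3) removes it from V


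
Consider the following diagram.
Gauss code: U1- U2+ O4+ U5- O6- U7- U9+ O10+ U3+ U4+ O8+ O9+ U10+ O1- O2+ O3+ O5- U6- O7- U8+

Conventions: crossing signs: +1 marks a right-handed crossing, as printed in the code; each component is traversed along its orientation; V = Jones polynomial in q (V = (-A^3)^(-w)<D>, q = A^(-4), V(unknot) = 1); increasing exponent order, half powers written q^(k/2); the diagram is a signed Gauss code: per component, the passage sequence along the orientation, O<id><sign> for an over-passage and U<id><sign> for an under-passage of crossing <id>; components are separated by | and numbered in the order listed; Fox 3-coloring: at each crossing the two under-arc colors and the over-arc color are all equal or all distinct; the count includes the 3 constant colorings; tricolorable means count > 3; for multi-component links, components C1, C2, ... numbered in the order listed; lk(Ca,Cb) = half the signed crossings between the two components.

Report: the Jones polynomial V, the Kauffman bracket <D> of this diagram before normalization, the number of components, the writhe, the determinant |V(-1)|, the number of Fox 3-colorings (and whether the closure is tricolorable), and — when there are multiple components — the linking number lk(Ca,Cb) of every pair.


V = -q^-1 + 2 - q + 2q^2 - q^3 + q^4 - q^5
<D> = -A^-14 + A^-10 - A^-6 + 2A^-2 - A^2 + 2A^6 - A^10 (w = +2)
1 component over 10 crossings, w = +2
9 Fox colorings among 3^10, |V(-1)| = 9: tricolorable
why: w = +2 shifts under R1 moves; the (-A^3)^(-2) factor cancels that in V
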